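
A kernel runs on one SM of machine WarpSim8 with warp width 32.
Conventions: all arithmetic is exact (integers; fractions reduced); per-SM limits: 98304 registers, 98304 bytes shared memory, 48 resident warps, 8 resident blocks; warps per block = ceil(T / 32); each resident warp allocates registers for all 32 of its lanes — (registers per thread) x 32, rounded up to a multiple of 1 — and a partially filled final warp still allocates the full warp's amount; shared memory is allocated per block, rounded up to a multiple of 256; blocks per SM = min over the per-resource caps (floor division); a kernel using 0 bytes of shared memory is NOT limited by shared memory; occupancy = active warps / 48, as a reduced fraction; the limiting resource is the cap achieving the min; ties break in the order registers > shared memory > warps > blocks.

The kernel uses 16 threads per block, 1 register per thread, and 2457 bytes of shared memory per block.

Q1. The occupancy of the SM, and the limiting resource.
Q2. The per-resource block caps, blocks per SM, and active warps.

Answer: occupancy 1/6, limited by blocks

registers: 3072 blocks
shared memory: 38 blocks
warps: 48 blocks
blocks: 8 blocks

Answer: 8 blocks, 8 active warps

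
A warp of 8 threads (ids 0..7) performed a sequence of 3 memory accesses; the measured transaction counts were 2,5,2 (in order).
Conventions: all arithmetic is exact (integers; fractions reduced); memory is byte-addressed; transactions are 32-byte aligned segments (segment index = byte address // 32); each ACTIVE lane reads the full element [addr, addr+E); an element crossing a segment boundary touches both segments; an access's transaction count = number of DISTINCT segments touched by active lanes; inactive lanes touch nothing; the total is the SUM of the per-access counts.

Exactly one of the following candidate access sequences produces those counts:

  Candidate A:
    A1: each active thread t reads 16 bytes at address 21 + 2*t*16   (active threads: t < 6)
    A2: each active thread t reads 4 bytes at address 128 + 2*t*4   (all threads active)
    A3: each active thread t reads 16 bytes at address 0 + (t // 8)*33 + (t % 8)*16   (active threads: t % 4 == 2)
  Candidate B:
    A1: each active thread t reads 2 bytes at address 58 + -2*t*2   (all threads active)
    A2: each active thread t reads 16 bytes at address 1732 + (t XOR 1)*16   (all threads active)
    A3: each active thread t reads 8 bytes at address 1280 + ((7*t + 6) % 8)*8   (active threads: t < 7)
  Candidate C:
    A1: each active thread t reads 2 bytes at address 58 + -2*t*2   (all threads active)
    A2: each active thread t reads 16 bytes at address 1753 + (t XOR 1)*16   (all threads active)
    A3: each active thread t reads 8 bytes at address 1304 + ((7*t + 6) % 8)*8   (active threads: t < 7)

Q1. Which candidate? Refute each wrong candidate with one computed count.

A: A1 gives 7 transactions, not 2
C: A3 gives 3 transactions, not 2
B: all counts match (2,5,2)

Answer: B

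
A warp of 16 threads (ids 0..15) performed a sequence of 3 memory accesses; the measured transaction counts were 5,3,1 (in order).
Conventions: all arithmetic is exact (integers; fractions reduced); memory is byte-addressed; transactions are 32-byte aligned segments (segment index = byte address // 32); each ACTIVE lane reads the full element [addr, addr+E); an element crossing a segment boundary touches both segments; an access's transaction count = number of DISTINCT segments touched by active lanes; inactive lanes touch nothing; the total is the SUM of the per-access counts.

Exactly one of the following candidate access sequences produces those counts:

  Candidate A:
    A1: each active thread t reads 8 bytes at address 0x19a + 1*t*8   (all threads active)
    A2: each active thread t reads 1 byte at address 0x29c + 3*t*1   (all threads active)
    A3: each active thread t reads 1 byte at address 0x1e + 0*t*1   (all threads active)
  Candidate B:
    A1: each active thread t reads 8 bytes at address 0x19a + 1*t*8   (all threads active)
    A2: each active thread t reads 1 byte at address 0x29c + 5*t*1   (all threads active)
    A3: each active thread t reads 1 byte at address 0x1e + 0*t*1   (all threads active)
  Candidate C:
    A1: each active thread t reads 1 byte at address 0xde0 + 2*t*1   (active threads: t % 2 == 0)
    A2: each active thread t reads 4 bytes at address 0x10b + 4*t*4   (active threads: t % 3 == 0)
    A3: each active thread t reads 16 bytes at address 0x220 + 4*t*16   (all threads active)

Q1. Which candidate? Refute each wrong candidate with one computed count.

B: A2 gives 4 transactions, not 3
C: A1 gives 1 transaction, not 5
A: all counts match (5,3,1)

Answer: A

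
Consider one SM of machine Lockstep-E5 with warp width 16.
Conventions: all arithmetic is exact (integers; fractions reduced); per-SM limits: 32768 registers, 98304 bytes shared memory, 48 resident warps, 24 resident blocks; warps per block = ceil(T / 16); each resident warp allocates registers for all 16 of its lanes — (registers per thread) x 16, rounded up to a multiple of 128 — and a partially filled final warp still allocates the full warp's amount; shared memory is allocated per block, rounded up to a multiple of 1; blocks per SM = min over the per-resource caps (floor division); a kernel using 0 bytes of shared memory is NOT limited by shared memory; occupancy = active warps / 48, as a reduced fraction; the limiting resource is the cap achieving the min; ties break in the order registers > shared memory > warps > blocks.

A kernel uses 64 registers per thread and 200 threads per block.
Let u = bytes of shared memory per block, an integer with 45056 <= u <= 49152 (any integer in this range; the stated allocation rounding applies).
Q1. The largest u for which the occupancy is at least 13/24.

Answer: u = 49152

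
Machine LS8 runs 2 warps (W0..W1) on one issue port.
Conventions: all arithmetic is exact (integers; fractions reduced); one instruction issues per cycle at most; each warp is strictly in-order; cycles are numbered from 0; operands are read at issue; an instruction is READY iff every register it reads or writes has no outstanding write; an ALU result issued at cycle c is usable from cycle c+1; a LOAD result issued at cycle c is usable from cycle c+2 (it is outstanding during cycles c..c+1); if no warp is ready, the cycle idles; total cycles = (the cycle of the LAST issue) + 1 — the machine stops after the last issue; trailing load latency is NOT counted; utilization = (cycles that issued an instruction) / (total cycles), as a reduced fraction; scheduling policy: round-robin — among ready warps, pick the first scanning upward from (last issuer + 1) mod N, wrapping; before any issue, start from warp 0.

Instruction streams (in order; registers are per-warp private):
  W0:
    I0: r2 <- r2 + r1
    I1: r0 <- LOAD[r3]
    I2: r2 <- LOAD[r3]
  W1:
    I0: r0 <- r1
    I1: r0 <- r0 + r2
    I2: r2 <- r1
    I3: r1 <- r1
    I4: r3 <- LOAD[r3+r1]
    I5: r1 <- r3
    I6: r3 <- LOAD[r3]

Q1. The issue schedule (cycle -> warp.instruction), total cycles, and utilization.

cycle 0: W0.I0
cycle 1: W1.I0
cycle 2: W0.I1
cycle 3: W1.I1
cycle 4: W0.I2
cycle 5: W1.I2
cycle 6: W1.I3
cycle 7: W1.I4
cycle 8: idle
cycle 9: W1.I5
cycle 10: W1.I6

Answer: 11 cycles, utilization 10/11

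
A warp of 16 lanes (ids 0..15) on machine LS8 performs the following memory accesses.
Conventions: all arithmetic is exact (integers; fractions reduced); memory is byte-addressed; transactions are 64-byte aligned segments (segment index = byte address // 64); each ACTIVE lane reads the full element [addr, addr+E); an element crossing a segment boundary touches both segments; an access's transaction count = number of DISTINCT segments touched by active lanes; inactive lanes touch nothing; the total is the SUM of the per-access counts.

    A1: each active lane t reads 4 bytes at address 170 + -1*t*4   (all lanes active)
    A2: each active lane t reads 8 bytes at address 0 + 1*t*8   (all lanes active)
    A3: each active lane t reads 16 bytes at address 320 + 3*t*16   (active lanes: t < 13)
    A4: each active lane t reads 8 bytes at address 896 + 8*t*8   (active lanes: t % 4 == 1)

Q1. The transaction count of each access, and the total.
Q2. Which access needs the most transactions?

A1: 2 transactions
A2: 2 transactions
A3: 10 transactions
A4: 4 transactions

Answer: 2,2,10,4; total 18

Answer: A3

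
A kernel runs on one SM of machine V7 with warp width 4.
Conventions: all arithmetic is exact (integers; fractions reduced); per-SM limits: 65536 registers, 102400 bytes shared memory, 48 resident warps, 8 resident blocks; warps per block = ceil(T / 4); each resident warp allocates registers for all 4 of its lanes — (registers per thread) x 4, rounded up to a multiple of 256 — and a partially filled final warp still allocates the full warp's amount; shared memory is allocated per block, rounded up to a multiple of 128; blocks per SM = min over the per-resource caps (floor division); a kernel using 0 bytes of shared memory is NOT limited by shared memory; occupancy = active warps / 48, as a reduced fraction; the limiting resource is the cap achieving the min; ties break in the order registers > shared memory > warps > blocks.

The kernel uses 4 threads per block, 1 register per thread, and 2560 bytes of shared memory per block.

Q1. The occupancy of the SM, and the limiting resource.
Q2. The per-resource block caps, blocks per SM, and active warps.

Answer: occupancy 1/6, limited by blocks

registers: 256 blocks
shared memory: 40 blocks
warps: 48 blocks
blocks: 8 blocks

Answer: 8 blocks, 8 active warps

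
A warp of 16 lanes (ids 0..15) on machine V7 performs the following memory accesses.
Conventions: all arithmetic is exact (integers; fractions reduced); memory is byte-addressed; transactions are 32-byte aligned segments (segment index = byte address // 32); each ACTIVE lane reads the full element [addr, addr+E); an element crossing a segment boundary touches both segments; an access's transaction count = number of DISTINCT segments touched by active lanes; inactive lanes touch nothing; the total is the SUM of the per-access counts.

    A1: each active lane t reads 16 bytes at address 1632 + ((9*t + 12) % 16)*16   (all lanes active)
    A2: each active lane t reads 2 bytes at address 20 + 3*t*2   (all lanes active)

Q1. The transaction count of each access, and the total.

A1: 8 transactions
A2: 4 transactions

Answer: 8,4; total 12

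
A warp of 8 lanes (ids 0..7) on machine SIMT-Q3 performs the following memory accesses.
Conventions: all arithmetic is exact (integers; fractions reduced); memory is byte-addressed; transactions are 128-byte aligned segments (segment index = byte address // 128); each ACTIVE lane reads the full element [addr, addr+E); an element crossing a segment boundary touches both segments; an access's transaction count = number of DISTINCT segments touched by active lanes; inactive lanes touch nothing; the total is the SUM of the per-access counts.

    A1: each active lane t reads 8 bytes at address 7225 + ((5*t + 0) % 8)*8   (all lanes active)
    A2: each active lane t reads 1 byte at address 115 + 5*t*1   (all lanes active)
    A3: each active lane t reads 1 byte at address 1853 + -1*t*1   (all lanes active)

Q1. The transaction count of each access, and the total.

A1: 1 transaction
A2: 2 transactions
A3: 1 transaction

Answer: 1,2,1; total 4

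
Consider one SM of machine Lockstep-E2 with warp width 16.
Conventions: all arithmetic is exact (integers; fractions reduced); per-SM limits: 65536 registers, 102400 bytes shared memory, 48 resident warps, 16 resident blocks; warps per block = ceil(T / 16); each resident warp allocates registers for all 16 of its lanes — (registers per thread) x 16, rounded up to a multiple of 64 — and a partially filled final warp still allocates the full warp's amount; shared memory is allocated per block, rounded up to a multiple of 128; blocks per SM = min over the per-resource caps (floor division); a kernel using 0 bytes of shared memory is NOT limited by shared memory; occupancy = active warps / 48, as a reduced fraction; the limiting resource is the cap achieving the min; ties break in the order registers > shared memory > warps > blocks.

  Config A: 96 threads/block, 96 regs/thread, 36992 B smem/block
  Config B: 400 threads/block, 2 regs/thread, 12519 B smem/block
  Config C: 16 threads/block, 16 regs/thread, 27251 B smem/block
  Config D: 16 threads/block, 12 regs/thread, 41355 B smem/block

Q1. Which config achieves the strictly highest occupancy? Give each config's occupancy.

occupancies: A 1/4, B 25/48, C 1/16, D 1/24

Answer: B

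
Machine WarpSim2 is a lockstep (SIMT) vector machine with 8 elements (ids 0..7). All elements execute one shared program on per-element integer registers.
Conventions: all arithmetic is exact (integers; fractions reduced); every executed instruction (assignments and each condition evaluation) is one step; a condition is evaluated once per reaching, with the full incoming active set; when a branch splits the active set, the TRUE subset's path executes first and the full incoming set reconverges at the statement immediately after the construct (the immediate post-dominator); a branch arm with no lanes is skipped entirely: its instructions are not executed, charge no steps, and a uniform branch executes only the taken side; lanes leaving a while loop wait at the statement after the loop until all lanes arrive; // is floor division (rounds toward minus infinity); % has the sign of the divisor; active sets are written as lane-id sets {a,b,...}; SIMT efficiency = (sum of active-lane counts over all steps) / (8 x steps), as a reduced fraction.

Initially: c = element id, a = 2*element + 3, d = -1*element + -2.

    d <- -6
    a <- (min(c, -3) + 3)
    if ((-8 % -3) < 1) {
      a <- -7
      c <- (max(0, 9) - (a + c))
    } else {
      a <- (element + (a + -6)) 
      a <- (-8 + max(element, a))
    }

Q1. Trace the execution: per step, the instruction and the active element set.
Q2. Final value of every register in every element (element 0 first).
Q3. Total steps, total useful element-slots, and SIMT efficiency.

step 0: d <- -6                      {0,1,2,3,4,5,6,7}
step 1: a <- (min(c, -3) + 3)        {0,1,2,3,4,5,6,7}
step 2: eval ((-8 % -3) < 1)         {0,1,2,3,4,5,6,7}
step 3: a <- -7                      {0,1,2,3,4,5,6,7}
step 4: c <- (max(0, 9) - (a + c))   {0,1,2,3,4,5,6,7}

Answer: 5 steps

c: 16,15,14,13,12,11,10,9
a: -7,-7,-7,-7,-7,-7,-7,-7
d: -6,-6,-6,-6,-6,-6,-6,-6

steps = 5; useful = 40; efficiency = 40/40 = 1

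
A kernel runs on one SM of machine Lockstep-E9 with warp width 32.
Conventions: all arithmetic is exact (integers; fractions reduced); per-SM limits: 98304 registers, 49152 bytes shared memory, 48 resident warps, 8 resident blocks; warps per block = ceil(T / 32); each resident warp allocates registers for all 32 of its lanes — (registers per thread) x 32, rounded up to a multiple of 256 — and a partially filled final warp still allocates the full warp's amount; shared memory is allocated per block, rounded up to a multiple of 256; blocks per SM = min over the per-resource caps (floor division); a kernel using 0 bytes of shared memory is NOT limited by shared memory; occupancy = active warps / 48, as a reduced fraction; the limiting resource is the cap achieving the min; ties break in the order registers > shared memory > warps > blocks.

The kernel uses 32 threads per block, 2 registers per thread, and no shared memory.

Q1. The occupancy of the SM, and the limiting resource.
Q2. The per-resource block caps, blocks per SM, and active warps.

Answer: occupancy 1/6, limited by blocks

registers: 384 blocks
shared memory: no limit (kernel uses none)
warps: 48 blocks
blocks: 8 blocks

Answer: 8 blocks, 8 active warps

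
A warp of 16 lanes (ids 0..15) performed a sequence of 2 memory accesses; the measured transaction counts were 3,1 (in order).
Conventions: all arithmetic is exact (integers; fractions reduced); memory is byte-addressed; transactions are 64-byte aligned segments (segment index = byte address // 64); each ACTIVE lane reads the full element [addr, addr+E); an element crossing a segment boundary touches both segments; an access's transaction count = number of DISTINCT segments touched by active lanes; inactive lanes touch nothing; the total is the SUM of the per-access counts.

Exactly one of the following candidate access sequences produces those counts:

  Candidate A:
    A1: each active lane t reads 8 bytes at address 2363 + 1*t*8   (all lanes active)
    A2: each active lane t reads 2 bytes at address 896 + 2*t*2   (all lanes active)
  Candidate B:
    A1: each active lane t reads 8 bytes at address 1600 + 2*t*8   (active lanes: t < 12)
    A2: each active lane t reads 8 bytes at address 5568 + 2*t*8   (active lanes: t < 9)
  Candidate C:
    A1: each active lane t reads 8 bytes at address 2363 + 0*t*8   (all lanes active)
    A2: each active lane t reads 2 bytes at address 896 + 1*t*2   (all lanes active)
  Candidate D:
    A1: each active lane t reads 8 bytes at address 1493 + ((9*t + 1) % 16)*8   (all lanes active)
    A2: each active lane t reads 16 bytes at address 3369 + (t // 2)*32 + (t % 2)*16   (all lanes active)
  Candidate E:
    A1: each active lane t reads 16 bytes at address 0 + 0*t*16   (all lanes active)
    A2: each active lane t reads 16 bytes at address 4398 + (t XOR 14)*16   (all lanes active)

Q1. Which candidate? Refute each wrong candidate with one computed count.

B: A2 gives 3 transactions, not 1
C: A1 gives 2 transactions, not 3
D: A2 gives 5 transactions, not 1
E: A1 gives 1 transaction, not 3
A: all counts match (3,1)

Answer: A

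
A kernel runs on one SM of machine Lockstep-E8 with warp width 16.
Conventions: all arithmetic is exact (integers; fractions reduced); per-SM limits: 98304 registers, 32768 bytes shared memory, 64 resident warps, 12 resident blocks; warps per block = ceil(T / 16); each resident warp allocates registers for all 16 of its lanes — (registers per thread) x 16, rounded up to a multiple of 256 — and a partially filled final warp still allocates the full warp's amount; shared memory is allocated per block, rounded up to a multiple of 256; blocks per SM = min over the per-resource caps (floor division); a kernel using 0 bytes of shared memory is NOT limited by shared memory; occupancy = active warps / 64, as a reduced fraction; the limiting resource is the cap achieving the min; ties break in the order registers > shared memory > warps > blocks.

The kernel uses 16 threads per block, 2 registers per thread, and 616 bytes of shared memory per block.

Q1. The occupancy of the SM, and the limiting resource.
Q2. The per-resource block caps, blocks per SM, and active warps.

Answer: occupancy 3/16, limited by blocks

registers: 384 blocks
shared memory: 42 blocks
warps: 64 blocks
blocks: 12 blocks

Answer: 12 blocks, 12 active warps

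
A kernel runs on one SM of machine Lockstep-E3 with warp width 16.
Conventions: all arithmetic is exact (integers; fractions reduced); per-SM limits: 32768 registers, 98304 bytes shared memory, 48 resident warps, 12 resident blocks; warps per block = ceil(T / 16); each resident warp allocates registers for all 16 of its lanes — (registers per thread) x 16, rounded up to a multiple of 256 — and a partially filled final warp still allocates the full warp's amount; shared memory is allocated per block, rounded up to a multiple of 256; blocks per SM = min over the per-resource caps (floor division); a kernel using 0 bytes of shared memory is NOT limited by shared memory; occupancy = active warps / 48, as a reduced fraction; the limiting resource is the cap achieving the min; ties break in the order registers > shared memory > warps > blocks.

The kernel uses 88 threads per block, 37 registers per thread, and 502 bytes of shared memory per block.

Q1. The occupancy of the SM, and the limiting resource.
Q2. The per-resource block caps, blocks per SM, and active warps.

Answer: occupancy 7/8, limited by registers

registers: 7 blocks
shared memory: 192 blocks
warps: 8 blocks
blocks: 12 blocks

Answer: 7 blocks, 42 active warps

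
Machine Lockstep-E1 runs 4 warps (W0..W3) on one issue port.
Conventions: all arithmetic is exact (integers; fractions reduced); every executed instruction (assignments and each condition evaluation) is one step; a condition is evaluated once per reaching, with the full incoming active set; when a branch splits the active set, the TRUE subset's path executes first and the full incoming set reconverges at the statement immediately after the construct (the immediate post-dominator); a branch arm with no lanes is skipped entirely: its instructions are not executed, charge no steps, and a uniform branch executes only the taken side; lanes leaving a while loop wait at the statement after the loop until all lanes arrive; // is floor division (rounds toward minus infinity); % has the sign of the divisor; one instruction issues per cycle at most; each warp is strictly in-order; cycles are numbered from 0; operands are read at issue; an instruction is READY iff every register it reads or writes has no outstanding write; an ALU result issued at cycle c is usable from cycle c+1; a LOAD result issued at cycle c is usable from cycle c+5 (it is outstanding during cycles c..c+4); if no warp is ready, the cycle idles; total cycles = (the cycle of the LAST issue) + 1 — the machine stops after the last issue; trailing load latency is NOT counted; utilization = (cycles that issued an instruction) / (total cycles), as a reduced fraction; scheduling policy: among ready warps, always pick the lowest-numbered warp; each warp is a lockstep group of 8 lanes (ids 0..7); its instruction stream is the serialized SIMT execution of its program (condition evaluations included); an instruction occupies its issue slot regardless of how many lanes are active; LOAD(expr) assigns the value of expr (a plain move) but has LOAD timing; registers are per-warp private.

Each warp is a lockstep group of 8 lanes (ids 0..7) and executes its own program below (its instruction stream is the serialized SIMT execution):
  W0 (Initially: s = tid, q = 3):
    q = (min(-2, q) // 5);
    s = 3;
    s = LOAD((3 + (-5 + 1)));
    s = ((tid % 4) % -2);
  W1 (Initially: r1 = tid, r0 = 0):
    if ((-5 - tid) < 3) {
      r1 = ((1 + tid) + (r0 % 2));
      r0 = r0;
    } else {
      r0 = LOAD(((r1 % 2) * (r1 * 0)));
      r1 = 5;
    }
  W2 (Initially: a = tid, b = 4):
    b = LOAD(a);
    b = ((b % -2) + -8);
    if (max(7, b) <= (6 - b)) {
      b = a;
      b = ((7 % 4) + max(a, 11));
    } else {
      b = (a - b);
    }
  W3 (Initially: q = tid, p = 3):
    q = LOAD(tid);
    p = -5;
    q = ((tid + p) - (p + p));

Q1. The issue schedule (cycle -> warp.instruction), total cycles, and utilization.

cycle 0: W0.I0
cycle 1: W0.I1
cycle 2: W0.I2
cycle 3: W1.I0
cycle 4: W1.I1
cycle 5: W1.I2
cycle 6: W2.I0
cycle 7: W0.I3
cycle 8: W3.I0
cycle 9: W3.I1
cycle 10: idle
cycle 11: W2.I1
cycle 12: W2.I2
cycle 13: W2.I3
cycle 14: W2.I4
cycle 15: W3.I2

Answer: 16 cycles, utilization 15/16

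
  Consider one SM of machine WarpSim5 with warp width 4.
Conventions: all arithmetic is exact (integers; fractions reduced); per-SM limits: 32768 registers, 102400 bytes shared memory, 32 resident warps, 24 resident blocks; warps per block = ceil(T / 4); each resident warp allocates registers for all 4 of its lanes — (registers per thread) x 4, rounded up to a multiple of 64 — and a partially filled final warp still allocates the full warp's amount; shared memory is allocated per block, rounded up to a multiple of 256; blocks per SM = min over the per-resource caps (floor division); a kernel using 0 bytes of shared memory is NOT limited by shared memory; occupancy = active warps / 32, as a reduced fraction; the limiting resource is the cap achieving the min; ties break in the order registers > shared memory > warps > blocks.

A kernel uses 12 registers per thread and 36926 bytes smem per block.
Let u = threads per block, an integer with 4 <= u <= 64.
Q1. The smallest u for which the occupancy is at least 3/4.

Answer: u = 45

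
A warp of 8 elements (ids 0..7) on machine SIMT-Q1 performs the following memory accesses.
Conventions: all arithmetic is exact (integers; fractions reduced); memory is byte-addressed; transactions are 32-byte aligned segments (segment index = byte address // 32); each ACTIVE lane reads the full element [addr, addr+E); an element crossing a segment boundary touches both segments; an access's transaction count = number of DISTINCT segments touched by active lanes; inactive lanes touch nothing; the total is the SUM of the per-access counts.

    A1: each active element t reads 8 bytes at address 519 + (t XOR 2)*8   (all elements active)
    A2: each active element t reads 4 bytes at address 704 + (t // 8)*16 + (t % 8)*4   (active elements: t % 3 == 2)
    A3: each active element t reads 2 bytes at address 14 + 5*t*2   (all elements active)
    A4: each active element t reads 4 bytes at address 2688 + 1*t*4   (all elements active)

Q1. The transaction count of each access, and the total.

A1: 3 transactions
A2: 1 transaction
A3: 3 transactions
A4: 1 transaction

Answer: 3,1,3,1; total 8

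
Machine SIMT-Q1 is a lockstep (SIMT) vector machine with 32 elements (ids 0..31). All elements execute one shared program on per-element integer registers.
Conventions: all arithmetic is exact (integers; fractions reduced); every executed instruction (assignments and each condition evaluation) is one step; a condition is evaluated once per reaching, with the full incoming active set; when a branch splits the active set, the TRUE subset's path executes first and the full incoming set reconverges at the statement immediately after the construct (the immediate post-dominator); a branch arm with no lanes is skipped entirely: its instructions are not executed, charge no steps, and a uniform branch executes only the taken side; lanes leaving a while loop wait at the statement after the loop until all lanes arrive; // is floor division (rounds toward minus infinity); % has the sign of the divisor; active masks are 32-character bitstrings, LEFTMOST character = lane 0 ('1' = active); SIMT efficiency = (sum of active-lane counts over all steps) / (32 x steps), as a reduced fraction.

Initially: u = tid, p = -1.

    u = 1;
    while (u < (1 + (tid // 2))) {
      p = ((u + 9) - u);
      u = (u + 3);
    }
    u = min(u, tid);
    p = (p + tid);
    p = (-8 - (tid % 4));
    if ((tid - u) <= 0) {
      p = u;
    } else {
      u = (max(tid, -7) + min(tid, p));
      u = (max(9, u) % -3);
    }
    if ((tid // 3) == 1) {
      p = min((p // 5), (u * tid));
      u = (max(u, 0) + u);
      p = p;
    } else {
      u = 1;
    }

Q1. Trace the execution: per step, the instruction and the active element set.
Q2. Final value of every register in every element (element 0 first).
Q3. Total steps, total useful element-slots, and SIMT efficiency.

step 0: u <- 1                       11111111111111111111111111111111
step 1: eval (u < (1 + (tid // 2)))  11111111111111111111111111111111
step 2: p <- ((u + 9) - u)           00111111111111111111111111111111
step 3: u <- (u + 3)                 00111111111111111111111111111111
step 4: eval (u < (1 + (tid // 2)))  00111111111111111111111111111111
step 5: p <- ((u + 9) - u)           00000000111111111111111111111111
step 6: u <- (u + 3)                 00000000111111111111111111111111
step 7: eval (u < (1 + (tid // 2)))  00000000111111111111111111111111
step 8: p <- ((u + 9) - u)           00000000000000111111111111111111
step 9: u <- (u + 3)                 00000000000000111111111111111111
step 10: eval (u < (1 + (tid // 2)))  00000000000000111111111111111111
step 11: p <- ((u + 9) - u)           00000000000000000000111111111111
step 12: u <- (u + 3)                 00000000000000000000111111111111
step 13: eval (u < (1 + (tid // 2)))  00000000000000000000111111111111
step 14: p <- ((u + 9) - u)           00000000000000000000000000111111
step 15: u <- (u + 3)                 00000000000000000000000000111111
step 16: eval (u < (1 + (tid // 2)))  00000000000000000000000000111111
step 17: u <- min(u, tid)             11111111111111111111111111111111
step 18: p <- (p + tid)               11111111111111111111111111111111
step 19: p <- (-8 - (tid % 4))        11111111111111111111111111111111
step 20: eval ((tid - u) <= 0)        11111111111111111111111111111111
step 21: p <- u                       11111000000000000000000000000000
step 22: u <- (max(tid, -7) + min(tid, p)) 00000111111111111111111111111111
step 23: u <- (max(9, u) % -3)        00000111111111111111111111111111
step 24: eval ((tid // 3) == 1)       11111111111111111111111111111111
step 25: p <- min((p // 5), (u * tid)) 00011100000000000000000000000000
step 26: u <- (max(u, 0) + u)         00011100000000000000000000000000
step 27: p <- p                       00011100000000000000000000000000
step 28: u <- 1                       11100011111111111111111111111111

Answer: 29 steps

u: 1,1,1,6,8,0,1,1,1,1,1,1,1,1,1,1,1,1,1,1,1,1,1,1,1,1,1,1,1,1,1,1
p: 0,1,2,0,0,-2,-10,-11,-8,-9,-10,-11,-8,-9,-10,-11,-8,-9,-10,-11,-8,-9,-10,-11,-8,-9,-10,-11,-8,-9,-10,-11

steps = 29; useful = 591; efficiency = 591/928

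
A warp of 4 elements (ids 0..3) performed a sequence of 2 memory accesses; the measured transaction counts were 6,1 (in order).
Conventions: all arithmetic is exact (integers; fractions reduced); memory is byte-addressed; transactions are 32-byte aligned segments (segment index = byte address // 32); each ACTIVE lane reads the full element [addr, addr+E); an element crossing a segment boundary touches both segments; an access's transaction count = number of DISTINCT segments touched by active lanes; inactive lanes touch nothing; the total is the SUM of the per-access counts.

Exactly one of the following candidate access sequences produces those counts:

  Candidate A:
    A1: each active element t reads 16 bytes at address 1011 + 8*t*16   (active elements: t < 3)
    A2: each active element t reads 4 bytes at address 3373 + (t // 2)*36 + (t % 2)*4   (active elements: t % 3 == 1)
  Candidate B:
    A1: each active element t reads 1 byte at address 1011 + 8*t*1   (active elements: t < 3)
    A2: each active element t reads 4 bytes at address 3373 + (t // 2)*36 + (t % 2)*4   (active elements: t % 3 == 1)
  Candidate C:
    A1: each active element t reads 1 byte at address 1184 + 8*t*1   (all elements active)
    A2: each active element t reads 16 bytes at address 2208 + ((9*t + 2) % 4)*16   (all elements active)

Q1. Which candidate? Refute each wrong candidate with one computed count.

B: A1 gives 2 transactions, not 6
C: A1 gives 1 transaction, not 6
A: all counts match (6,1)

Answer: A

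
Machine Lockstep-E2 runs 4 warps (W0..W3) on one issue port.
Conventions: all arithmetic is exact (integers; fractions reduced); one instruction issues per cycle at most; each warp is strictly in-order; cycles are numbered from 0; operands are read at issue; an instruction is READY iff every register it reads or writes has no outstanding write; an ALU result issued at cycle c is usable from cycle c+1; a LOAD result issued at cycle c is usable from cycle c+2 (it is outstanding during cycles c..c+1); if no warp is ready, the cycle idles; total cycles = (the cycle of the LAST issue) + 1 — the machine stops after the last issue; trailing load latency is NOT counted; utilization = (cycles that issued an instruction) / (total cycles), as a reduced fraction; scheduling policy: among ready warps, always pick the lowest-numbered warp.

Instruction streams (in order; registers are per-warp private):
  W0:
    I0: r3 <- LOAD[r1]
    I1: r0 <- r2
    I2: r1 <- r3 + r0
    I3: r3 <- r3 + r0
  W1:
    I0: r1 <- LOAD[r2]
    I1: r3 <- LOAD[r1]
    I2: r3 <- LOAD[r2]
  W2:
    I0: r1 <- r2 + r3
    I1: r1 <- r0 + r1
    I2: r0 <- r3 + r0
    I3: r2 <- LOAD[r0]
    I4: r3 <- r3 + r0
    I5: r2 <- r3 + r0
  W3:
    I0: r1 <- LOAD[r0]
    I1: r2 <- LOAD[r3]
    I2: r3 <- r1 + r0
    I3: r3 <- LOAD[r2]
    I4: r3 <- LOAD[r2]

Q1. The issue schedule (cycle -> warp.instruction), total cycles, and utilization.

cycle 0: W0.I0
cycle 1: W0.I1
cycle 2: W0.I2
cycle 3: W0.I3
cycle 4: W1.I0
cycle 5: W2.I0
cycle 6: W1.I1
cycle 7: W2.I1
cycle 8: W1.I2
cycle 9: W2.I2
cycle 10: W2.I3
cycle 11: W2.I4
cycle 12: W2.I5
cycle 13: W3.I0
cycle 14: W3.I1
cycle 15: W3.I2
cycle 16: W3.I3
cycle 17: idle
cycle 18: W3.I4

Answer: 19 cycles, utilization 18/19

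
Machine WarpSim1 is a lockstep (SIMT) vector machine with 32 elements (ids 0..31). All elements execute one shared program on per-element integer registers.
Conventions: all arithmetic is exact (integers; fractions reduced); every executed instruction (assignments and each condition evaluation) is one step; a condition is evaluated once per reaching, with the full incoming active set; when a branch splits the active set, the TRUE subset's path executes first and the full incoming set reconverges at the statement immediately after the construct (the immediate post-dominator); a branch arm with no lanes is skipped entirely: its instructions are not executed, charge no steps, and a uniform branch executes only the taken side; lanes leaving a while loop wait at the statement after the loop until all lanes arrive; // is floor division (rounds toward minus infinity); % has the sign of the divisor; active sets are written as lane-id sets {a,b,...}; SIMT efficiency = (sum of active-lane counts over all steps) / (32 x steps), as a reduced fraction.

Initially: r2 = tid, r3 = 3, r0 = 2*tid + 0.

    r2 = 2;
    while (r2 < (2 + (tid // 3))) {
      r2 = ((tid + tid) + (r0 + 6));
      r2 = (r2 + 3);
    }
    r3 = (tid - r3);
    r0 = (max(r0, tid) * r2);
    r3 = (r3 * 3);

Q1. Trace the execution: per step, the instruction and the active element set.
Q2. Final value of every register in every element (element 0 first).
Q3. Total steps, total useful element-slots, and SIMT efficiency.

step 0: r2 <- 2                      {0,1,2,3,4,5,6,7,8,9,10,11,12,13,14,15,16,17,18,19,20,21,22,23,24,25,26,27,28,29,30,31}
step 1: eval (r2 < (2 + (tid // 3))) {0,1,2,3,4,5,6,7,8,9,10,11,12,13,14,15,16,17,18,19,20,21,22,23,24,25,26,27,28,29,30,31}
step 2: r2 <- ((tid + tid) + (r0 + 6)) {3,4,5,6,7,8,9,10,11,12,13,14,15,16,17,18,19,20,21,22,23,24,25,26,27,28,29,30,31}
step 3: r2 <- (r2 + 3)               {3,4,5,6,7,8,9,10,11,12,13,14,15,16,17,18,19,20,21,22,23,24,25,26,27,28,29,30,31}
step 4: eval (r2 < (2 + (tid // 3))) {3,4,5,6,7,8,9,10,11,12,13,14,15,16,17,18,19,20,21,22,23,24,25,26,27,28,29,30,31}
step 5: r3 <- (tid - r3)             {0,1,2,3,4,5,6,7,8,9,10,11,12,13,14,15,16,17,18,19,20,21,22,23,24,25,26,27,28,29,30,31}
step 6: r0 <- (max(r0, tid) * r2)    {0,1,2,3,4,5,6,7,8,9,10,11,12,13,14,15,16,17,18,19,20,21,22,23,24,25,26,27,28,29,30,31}
step 7: r3 <- (r3 * 3)               {0,1,2,3,4,5,6,7,8,9,10,11,12,13,14,15,16,17,18,19,20,21,22,23,24,25,26,27,28,29,30,31}

Answer: 8 steps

r2: 2,2,2,21,25,29,33,37,41,45,49,53,57,61,65,69,73,77,81,85,89,93,97,101,105,109,113,117,121,125,129,133
r3: -9,-6,-3,0,3,6,9,12,15,18,21,24,27,30,33,36,39,42,45,48,51,54,57,60,63,66,69,72,75,78,81,84
r0: 0,4,8,126,200,290,396,518,656,810,980,1166,1368,1586,1820,2070,2336,2618,2916,3230,3560,3906,4268,4646,5040,5450,5876,6318,6776,7250,7740,8246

steps = 8; useful = 247; efficiency = 247/256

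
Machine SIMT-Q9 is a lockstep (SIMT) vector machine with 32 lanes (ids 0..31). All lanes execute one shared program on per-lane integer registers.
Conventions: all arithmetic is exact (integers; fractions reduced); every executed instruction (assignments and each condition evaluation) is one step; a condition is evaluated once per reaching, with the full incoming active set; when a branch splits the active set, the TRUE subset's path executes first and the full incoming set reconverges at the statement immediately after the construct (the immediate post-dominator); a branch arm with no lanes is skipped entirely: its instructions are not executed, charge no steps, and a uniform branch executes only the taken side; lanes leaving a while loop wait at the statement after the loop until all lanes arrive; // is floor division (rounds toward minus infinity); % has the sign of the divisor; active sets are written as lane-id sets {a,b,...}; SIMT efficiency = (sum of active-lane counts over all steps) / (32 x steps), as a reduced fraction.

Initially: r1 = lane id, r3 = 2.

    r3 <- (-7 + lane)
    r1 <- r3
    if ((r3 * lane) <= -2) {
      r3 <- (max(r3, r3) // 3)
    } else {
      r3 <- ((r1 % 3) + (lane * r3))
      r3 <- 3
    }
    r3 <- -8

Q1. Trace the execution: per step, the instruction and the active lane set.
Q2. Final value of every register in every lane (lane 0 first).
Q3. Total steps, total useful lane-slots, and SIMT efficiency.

step 0: r3 <- (-7 + lane)            {0,1,2,3,4,5,6,7,8,9,10,11,12,13,14,15,16,17,18,19,20,21,22,23,24,25,26,27,28,29,30,31}
step 1: r1 <- r3                     {0,1,2,3,4,5,6,7,8,9,10,11,12,13,14,15,16,17,18,19,20,21,22,23,24,25,26,27,28,29,30,31}
step 2: eval ((r3 * lane) <= -2)     {0,1,2,3,4,5,6,7,8,9,10,11,12,13,14,15,16,17,18,19,20,21,22,23,24,25,26,27,28,29,30,31}
step 3: r3 <- (max(r3, r3) // 3)     {1,2,3,4,5,6}
step 4: r3 <- ((r1 % 3) + (lane * r3)) {0,7,8,9,10,11,12,13,14,15,16,17,18,19,20,21,22,23,24,25,26,27,28,29,30,31}
step 5: r3 <- 3                      {0,7,8,9,10,11,12,13,14,15,16,17,18,19,20,21,22,23,24,25,26,27,28,29,30,31}
step 6: r3 <- -8                     {0,1,2,3,4,5,6,7,8,9,10,11,12,13,14,15,16,17,18,19,20,21,22,23,24,25,26,27,28,29,30,31}

Answer: 7 steps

r1: -7,-6,-5,-4,-3,-2,-1,0,1,2,3,4,5,6,7,8,9,10,11,12,13,14,15,16,17,18,19,20,21,22,23,24
r3: -8,-8,-8,-8,-8,-8,-8,-8,-8,-8,-8,-8,-8,-8,-8,-8,-8,-8,-8,-8,-8,-8,-8,-8,-8,-8,-8,-8,-8,-8,-8,-8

steps = 7; useful = 186; efficiency = 186/224 = 93/112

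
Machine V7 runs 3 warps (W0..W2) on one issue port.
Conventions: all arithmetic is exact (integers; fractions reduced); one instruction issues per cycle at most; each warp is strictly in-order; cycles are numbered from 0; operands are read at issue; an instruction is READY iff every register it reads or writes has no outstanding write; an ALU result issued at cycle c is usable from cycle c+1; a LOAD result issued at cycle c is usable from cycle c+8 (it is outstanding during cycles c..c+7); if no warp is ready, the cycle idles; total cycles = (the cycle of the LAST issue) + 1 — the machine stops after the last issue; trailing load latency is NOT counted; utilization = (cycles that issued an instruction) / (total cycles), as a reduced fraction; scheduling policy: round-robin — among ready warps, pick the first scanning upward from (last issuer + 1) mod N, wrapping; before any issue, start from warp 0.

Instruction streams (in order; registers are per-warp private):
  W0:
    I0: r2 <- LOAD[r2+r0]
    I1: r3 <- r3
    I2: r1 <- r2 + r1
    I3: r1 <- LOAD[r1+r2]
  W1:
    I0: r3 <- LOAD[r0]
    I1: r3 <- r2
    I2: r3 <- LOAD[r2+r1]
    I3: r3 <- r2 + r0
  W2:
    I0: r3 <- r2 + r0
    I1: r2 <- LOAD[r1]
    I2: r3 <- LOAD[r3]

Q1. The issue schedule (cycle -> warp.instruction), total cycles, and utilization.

cycle 0: W0.I0
cycle 1: W1.I0
cycle 2: W2.I0
cycle 3: W0.I1
cycle 4: W2.I1
cycle 5: W2.I2
cycle 6: idle
cycle 7: idle
cycle 8: W0.I2
cycle 9: W1.I1
cycle 10: W0.I3
cycle 11: W1.I2
cycle 12: idle
cycle 13: idle
cycle 14: idle
cycle 15: idle
cycle 16: idle
cycle 17: idle
cycle 18: idle
cycle 19: W1.I3

Answer: 20 cycles, utilization 11/20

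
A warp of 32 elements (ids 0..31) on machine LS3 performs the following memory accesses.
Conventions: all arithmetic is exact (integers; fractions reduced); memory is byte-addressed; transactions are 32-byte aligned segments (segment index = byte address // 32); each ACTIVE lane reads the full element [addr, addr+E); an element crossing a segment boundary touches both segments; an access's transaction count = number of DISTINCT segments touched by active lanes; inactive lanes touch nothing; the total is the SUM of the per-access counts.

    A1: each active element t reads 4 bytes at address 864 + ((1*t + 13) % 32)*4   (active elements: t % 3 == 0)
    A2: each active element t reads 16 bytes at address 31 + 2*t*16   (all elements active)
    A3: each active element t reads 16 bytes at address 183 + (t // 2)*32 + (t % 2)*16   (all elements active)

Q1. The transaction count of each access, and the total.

A1: 4 transactions
A2: 33 transactions
A3: 17 transactions

Answer: 4,33,17; total 54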